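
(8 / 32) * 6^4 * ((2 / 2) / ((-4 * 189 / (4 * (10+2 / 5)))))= -624 / 35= -17.83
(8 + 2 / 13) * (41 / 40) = 2173 / 260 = 8.36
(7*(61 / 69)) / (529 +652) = 427 / 81489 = 0.01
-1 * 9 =-9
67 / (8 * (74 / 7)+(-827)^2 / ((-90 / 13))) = -42210 / 62184259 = -0.00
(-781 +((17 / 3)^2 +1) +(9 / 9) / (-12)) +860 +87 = 7165 / 36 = 199.03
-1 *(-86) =86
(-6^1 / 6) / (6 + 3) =-1 / 9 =-0.11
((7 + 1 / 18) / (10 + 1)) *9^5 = 833247 / 22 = 37874.86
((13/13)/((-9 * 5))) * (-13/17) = 13/765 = 0.02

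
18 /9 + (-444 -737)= -1179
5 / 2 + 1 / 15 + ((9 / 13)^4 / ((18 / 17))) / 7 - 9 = -19200008 / 2998905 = -6.40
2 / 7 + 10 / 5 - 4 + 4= 16 / 7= 2.29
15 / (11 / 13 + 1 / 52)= 52 / 3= 17.33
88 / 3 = 29.33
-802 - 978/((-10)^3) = -400511/500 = -801.02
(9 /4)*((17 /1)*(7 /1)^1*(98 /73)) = 52479 /146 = 359.45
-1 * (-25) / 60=5 / 12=0.42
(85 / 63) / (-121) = -0.01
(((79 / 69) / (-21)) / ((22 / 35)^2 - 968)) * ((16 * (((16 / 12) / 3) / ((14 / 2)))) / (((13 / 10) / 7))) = 28000 / 90845469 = 0.00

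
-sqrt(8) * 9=-18 * sqrt(2)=-25.46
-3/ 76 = -0.04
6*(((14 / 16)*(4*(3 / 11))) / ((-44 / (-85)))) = 5355 / 484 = 11.06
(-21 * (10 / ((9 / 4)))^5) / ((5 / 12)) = -573440000 / 6561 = -87401.31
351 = 351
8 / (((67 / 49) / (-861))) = -5037.49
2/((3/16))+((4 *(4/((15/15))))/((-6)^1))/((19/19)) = 8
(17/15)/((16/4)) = 17/60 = 0.28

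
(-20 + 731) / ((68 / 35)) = 24885 / 68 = 365.96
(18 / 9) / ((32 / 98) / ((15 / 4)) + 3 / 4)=2.39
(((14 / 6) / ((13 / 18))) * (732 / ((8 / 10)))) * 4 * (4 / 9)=68320 / 13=5255.38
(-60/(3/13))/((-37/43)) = 11180/37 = 302.16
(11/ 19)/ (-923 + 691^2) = 11/ 9054602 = 0.00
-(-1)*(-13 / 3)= -13 / 3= -4.33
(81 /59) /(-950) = -81 /56050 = -0.00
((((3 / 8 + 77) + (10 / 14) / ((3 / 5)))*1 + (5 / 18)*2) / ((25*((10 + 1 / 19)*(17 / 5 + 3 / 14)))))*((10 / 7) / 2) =757663 / 12177396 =0.06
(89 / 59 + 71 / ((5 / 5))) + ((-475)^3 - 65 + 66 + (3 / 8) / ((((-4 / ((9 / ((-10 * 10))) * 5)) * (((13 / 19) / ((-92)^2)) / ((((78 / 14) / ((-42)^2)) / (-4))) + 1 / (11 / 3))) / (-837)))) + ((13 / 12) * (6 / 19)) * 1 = -482712191422056493 / 4504088320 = -107172008.43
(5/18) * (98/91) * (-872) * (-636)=6470240/39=165903.59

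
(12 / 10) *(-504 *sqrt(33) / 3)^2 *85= 95001984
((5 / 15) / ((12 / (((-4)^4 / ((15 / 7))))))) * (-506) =-226688 / 135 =-1679.17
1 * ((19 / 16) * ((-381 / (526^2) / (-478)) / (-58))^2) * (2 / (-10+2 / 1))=-2758059 / 3765604731127315185664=-0.00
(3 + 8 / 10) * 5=19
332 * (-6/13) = -1992/13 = -153.23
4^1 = 4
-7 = -7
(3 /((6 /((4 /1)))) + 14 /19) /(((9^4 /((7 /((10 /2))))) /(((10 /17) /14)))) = 52 /2119203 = 0.00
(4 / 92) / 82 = 1 / 1886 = 0.00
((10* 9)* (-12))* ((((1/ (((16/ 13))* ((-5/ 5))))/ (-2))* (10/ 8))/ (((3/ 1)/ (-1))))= 2925/ 16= 182.81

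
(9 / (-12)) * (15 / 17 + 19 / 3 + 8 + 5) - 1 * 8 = -1575 / 68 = -23.16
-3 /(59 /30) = -90 /59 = -1.53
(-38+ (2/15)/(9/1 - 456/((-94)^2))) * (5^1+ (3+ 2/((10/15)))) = -11262772/26955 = -417.84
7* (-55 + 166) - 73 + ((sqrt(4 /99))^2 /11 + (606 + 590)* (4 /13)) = 1167412 /1089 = 1072.00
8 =8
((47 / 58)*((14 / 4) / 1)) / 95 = 329 / 11020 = 0.03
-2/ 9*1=-2/ 9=-0.22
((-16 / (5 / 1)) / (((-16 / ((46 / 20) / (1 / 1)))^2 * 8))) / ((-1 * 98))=529 / 6272000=0.00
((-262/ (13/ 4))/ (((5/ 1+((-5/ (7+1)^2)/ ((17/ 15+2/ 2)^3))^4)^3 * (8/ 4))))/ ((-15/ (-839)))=-3181648183996046430702315847829969816061262686153972188253185900181431041398931456/ 176402011391195187357360262202480055657667877029633483868899297433605909168261875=-18.04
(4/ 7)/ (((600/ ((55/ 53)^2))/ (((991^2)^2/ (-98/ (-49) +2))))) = 116702453957881/ 471912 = 247297068.01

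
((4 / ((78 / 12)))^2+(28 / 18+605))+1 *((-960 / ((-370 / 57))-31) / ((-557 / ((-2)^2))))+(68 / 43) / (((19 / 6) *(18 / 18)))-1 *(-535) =1141.59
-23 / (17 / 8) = -184 / 17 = -10.82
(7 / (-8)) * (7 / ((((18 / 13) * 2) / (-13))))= 8281 / 288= 28.75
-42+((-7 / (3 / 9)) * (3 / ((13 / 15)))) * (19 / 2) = -19047 / 26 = -732.58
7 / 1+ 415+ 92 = 514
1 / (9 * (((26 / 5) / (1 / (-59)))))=-5 / 13806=-0.00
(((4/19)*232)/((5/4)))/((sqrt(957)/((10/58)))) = 128*sqrt(957)/18183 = 0.22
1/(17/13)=13/17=0.76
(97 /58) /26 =97 /1508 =0.06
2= 2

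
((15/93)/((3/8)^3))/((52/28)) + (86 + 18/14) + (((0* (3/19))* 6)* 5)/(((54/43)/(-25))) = 6773731/76167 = 88.93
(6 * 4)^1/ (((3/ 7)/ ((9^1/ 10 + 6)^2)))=66654/ 25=2666.16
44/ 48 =11/ 12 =0.92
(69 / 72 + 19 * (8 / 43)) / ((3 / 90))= 23185 / 172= 134.80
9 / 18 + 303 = 303.50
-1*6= -6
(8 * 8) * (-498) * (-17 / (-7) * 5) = -2709120 / 7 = -387017.14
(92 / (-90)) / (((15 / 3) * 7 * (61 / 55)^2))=-5566 / 234423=-0.02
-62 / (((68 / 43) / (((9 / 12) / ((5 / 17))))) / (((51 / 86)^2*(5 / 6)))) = -80631 / 2752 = -29.30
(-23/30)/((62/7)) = -161/1860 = -0.09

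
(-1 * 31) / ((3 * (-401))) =31 / 1203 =0.03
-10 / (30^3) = -1 / 2700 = -0.00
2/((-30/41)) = -41/15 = -2.73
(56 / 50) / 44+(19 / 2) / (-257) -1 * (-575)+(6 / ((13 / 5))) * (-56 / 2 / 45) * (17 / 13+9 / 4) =40840137361 / 71664450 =569.88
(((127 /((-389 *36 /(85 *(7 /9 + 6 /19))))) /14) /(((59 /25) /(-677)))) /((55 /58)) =18014749975 /989004492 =18.22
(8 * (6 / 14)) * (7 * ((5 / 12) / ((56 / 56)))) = 10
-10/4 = -5/2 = -2.50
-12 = -12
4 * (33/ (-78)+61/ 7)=3018/ 91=33.16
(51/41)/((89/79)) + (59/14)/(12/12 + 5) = 1.81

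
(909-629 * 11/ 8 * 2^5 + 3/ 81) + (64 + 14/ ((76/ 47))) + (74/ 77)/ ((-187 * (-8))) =-788729885905/ 29546748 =-26694.30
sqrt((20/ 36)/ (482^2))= sqrt(5)/ 1446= 0.00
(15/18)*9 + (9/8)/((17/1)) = 1029/136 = 7.57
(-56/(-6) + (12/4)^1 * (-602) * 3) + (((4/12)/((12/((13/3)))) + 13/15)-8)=-2924467/540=-5415.68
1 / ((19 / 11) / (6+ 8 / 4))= 88 / 19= 4.63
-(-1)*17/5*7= 119/5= 23.80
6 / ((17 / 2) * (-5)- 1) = -4 / 29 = -0.14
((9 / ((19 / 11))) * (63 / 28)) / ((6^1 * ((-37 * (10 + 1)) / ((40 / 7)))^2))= 5400 / 14019929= 0.00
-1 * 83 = -83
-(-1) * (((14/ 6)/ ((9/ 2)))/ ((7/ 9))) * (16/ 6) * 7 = 112/ 9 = 12.44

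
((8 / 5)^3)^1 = 512 / 125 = 4.10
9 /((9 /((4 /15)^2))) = 0.07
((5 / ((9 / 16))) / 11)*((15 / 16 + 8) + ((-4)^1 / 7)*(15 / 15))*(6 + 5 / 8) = 44.79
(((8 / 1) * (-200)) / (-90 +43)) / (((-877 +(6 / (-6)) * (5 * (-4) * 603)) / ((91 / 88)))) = 18200 / 5781611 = 0.00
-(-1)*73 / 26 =73 / 26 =2.81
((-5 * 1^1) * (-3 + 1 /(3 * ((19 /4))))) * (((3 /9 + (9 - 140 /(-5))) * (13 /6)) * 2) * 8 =9726080 /513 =18959.22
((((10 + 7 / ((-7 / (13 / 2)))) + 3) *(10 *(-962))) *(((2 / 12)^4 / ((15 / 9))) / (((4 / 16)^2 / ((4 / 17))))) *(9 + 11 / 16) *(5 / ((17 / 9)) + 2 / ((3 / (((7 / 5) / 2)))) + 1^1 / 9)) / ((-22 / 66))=478210681 / 46818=10214.25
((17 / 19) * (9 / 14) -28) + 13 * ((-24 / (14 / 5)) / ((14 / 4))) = -59.26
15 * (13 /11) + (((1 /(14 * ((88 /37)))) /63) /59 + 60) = 355939957 /4579344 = 77.73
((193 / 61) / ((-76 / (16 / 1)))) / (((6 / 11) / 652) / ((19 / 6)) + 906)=-1384196 / 1882747371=-0.00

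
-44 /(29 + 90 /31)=-1364 /989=-1.38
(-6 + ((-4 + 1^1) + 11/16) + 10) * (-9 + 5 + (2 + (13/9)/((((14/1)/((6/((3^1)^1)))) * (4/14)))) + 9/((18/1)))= -21/16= -1.31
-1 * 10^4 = -10000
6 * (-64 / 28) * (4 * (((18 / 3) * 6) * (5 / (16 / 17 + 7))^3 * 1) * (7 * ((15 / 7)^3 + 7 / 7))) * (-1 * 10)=93524654080 / 250047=374028.30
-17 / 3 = -5.67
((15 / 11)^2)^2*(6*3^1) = 911250 / 14641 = 62.24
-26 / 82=-13 / 41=-0.32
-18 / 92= -0.20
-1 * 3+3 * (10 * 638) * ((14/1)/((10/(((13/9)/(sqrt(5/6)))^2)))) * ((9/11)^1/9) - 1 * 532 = 250381/45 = 5564.02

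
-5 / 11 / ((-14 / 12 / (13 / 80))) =39 / 616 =0.06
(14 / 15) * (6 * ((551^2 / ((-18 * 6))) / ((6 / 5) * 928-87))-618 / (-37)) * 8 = 2.04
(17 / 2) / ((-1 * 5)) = -17 / 10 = -1.70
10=10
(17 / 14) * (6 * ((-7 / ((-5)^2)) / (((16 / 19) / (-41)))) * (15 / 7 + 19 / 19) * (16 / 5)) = 874038 / 875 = 998.90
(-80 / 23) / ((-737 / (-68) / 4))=-21760 / 16951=-1.28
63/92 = 0.68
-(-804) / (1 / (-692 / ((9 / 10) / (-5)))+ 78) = 9272800 / 899603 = 10.31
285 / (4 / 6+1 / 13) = 11115 / 29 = 383.28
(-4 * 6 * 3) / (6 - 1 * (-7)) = -72 / 13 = -5.54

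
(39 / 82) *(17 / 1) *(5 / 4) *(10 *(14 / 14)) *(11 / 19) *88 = 4011150 / 779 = 5149.10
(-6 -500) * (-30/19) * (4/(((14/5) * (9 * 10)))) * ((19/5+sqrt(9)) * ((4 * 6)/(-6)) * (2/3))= -275264/1197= -229.96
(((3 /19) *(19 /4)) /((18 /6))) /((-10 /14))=-7 /20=-0.35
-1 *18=-18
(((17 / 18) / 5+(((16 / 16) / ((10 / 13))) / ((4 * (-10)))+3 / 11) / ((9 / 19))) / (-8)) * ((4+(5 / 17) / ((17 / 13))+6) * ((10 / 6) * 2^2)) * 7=-38009377 / 915552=-41.52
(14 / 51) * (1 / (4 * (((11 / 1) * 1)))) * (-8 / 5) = -0.01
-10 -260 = -270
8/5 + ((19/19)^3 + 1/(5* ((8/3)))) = 107/40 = 2.68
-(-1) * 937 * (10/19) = 9370/19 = 493.16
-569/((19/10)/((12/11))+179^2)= -68280/3845129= -0.02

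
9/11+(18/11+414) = 4581/11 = 416.45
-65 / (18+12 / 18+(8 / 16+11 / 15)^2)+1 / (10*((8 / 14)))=-2212817 / 726760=-3.04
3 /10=0.30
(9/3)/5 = 3/5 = 0.60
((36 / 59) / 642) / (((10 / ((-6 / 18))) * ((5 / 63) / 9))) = -567 / 157825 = -0.00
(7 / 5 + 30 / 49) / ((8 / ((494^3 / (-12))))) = -7429126939 / 2940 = -2526913.92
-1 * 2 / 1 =-2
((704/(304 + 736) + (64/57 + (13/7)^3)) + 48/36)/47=12121429/59728305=0.20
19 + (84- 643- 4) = -544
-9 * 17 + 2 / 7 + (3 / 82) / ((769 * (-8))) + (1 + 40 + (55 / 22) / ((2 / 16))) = -323865909 / 3531248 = -91.71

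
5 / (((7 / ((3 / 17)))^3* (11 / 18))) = 2430 / 18536749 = 0.00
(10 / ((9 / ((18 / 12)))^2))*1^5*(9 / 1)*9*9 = 405 / 2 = 202.50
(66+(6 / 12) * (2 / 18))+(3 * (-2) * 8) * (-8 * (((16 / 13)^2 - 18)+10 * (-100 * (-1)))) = 1149072109 / 3042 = 377735.74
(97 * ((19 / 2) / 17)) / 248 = 1843 / 8432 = 0.22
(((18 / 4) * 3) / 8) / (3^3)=0.06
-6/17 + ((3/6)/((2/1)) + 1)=61/68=0.90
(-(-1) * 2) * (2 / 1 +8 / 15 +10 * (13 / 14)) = 2482 / 105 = 23.64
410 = 410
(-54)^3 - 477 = -157941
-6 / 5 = -1.20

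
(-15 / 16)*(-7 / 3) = 35 / 16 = 2.19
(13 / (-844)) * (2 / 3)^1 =-13 / 1266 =-0.01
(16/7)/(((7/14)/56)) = 256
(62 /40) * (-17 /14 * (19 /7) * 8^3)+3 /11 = -7048417 /2695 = -2615.37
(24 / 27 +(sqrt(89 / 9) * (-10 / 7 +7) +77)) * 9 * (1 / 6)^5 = 13 * sqrt(89) / 6048 +701 / 7776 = 0.11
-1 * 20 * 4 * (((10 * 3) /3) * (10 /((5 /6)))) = -9600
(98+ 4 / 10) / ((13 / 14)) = 6888 / 65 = 105.97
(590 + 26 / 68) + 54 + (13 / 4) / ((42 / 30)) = 646.70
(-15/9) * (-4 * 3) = 20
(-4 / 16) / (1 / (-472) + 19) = -118 / 8967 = -0.01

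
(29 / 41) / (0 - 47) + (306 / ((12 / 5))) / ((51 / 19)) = 183007 / 3854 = 47.48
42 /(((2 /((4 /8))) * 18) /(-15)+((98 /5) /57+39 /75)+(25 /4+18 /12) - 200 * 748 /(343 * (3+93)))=-9123800 /158447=-57.58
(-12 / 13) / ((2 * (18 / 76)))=-76 / 39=-1.95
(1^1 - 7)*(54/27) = -12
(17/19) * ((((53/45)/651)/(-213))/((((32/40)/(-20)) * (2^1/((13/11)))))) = 58565/521650206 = 0.00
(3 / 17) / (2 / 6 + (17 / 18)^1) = 54 / 391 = 0.14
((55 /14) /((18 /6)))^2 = 3025 /1764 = 1.71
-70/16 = -4.38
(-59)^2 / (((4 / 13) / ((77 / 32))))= 3484481 / 128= 27222.51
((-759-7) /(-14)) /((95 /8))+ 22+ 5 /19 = 17869 /665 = 26.87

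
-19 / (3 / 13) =-247 / 3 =-82.33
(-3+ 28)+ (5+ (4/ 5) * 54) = 366/ 5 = 73.20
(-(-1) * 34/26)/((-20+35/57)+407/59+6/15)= -0.11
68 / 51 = 4 / 3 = 1.33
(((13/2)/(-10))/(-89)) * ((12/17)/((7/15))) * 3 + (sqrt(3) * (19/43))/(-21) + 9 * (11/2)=1049211/21182 - 19 * sqrt(3)/903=49.50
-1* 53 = -53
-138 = -138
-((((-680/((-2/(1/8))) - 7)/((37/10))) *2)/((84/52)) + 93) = -81491/777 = -104.88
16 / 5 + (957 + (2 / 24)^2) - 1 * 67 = 643109 / 720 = 893.21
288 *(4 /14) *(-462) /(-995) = 38016 /995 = 38.21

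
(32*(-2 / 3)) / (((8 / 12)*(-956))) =8 / 239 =0.03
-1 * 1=-1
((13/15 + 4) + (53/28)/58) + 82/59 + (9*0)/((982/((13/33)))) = 9038993/1437240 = 6.29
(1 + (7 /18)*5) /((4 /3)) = 53 /24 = 2.21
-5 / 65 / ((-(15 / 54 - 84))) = -18 / 19591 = -0.00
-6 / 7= -0.86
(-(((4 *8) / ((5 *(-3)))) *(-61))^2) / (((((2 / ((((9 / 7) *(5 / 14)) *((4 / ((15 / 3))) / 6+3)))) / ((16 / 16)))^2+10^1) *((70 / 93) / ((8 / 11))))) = -1565554845696 / 1141650125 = -1371.31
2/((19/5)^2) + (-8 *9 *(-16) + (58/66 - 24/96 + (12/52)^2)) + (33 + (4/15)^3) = 10743512070719/9059836500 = 1185.84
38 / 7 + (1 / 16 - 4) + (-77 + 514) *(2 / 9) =99391 / 1008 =98.60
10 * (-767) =-7670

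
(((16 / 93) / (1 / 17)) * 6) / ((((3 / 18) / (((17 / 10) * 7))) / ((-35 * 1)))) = -1359456 / 31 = -43853.42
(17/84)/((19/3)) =17/532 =0.03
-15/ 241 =-0.06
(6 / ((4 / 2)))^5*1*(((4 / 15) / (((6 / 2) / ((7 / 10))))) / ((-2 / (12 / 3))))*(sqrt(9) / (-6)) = 378 / 25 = 15.12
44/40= 11/10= 1.10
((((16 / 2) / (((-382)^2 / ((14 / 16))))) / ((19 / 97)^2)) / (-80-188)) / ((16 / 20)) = -329315 / 56471420608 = -0.00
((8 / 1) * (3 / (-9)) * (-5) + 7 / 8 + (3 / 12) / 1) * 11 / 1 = 159.04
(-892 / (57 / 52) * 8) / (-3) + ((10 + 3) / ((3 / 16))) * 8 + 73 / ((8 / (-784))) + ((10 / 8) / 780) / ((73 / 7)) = -11500573777 / 2596464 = -4429.32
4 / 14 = 2 / 7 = 0.29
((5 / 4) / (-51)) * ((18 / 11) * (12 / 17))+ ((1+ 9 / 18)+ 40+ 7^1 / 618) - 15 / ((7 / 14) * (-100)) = 410439163 / 9823110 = 41.78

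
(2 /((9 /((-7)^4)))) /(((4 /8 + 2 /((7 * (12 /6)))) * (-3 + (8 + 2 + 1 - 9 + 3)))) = 33614 /81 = 414.99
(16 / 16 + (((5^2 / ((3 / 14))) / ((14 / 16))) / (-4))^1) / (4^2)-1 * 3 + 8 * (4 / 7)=-151 / 336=-0.45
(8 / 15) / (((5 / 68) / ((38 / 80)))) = 1292 / 375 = 3.45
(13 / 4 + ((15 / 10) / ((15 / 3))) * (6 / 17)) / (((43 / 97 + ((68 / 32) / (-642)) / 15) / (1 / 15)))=142109268 / 281441035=0.50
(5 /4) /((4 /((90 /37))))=0.76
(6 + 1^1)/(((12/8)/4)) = 56/3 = 18.67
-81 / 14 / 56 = -81 / 784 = -0.10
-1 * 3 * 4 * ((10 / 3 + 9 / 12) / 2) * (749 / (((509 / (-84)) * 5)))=605.67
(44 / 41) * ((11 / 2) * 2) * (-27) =-13068 / 41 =-318.73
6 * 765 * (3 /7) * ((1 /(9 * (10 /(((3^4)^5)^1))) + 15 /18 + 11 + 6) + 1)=533478272688 /7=76211181812.57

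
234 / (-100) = -117 / 50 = -2.34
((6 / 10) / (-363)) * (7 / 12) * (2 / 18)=-7 / 65340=-0.00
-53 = -53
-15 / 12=-5 / 4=-1.25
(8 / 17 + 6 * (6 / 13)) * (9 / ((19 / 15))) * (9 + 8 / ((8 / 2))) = 1063260 / 4199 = 253.22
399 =399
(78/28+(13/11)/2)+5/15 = 857/231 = 3.71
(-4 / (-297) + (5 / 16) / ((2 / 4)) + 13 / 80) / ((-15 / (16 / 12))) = -0.07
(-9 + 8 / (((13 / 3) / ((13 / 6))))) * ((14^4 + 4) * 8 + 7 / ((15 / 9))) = -1536821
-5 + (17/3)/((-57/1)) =-872/171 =-5.10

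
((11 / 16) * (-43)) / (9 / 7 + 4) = -3311 / 592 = -5.59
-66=-66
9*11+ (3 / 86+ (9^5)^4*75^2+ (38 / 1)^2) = 5881270665818789307616451 / 86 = 68386868207195224507168.04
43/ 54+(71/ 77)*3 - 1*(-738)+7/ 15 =15426787/ 20790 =742.03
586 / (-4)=-293 / 2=-146.50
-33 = -33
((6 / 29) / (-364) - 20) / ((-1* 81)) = 105563 / 427518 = 0.25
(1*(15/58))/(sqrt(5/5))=0.26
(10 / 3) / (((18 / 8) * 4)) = 10 / 27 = 0.37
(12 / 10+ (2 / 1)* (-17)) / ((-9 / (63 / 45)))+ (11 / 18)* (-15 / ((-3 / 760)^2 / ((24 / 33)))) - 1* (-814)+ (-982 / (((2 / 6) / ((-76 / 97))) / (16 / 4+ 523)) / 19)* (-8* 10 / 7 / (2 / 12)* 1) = -2207814216974 / 458325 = -4817136.78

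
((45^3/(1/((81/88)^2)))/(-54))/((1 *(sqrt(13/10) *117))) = -2460375 *sqrt(130)/2617472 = -10.72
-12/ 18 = -2/ 3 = -0.67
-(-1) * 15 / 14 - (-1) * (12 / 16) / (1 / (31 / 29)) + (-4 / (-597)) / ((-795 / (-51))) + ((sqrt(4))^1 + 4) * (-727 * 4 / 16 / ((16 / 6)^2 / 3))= -1883490299833 / 4110798720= -458.18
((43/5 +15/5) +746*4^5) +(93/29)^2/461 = 1480854253423/1938505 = 763915.62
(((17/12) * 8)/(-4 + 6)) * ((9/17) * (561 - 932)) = -1113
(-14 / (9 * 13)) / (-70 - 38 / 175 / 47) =0.00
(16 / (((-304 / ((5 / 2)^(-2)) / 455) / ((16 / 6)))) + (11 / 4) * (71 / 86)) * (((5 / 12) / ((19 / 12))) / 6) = -779143 / 2235312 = -0.35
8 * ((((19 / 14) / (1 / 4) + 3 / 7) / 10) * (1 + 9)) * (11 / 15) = 3608 / 105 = 34.36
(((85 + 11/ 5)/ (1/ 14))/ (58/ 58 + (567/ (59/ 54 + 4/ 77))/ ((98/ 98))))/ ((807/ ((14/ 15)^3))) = 79710280384/ 32170709503125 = 0.00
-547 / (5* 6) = -547 / 30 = -18.23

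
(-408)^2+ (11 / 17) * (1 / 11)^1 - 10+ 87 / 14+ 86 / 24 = 237710387 / 1428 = 166463.86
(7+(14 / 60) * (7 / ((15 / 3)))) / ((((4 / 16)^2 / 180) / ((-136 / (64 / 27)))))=-6053292 / 5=-1210658.40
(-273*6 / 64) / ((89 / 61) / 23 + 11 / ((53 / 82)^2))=-1075900371 / 1109562592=-0.97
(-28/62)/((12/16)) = -56/93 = -0.60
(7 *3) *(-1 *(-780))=16380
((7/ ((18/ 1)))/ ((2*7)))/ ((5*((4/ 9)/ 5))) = 1/ 16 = 0.06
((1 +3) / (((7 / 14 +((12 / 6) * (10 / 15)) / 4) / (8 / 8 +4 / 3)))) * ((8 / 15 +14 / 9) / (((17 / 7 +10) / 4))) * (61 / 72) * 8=8990912 / 176175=51.03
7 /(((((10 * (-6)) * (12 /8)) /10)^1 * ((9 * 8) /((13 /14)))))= -13 /1296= -0.01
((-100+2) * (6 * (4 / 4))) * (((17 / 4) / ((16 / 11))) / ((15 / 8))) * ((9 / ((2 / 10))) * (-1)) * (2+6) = 329868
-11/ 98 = -0.11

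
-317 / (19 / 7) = -2219 / 19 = -116.79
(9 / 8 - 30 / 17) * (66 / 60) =-957 / 1360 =-0.70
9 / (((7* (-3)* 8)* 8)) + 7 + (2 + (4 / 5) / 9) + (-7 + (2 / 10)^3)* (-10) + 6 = 8568221 / 100800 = 85.00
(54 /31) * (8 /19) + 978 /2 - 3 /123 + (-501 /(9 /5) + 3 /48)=245089039 /1159152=211.44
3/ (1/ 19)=57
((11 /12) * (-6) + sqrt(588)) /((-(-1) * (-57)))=-0.33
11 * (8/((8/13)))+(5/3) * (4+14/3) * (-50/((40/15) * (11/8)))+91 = 1222/33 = 37.03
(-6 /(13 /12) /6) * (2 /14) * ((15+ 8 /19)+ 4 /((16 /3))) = -3687 /1729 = -2.13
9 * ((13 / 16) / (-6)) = -39 / 32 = -1.22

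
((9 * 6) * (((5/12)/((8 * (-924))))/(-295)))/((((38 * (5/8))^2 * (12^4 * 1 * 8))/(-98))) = -7/647762227200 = -0.00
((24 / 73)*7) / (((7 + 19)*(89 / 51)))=4284 / 84461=0.05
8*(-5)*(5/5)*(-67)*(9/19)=24120/19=1269.47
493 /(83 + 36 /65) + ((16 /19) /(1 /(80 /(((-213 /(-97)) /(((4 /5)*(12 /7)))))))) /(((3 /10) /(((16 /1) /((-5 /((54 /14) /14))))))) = -295895966153 /2512961717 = -117.75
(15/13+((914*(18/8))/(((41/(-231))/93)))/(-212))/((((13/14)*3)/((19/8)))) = 50936131057/11751584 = 4334.41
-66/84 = -11/14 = -0.79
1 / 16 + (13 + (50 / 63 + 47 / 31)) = 480353 / 31248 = 15.37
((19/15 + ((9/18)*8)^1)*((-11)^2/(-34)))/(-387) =0.05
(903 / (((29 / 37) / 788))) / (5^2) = 26327868 / 725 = 36314.30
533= 533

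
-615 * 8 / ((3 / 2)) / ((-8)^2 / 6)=-615 / 2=-307.50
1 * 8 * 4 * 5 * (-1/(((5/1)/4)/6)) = -768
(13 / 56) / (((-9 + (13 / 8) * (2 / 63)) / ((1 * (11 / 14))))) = -117 / 5740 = -0.02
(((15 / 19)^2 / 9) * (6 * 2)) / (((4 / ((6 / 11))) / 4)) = 1800 / 3971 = 0.45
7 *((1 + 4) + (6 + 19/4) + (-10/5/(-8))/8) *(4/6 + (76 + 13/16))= 13146665/1536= 8559.03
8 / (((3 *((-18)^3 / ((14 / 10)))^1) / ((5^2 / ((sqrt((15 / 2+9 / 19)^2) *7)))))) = -190 / 662661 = -0.00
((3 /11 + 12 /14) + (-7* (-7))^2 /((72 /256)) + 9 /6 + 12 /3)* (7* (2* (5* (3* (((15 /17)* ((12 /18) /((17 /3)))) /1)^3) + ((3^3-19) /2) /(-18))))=-528479611811746 /21506573979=-24572.93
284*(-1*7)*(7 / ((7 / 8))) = -15904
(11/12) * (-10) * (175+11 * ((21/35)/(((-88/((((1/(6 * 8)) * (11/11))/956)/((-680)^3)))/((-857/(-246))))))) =-91102531559424009427/56791188504576000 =-1604.17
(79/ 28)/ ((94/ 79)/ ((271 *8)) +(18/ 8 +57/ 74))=0.93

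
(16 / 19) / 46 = 8 / 437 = 0.02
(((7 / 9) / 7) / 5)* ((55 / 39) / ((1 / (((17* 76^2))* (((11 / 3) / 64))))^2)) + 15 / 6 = 50129271899 / 50544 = 991794.71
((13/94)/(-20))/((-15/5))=0.00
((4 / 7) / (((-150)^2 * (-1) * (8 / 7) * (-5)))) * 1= 1 / 225000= 0.00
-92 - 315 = -407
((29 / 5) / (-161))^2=841 / 648025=0.00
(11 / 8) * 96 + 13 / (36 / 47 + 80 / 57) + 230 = 2138771 / 5812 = 367.99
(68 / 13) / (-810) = -34 / 5265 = -0.01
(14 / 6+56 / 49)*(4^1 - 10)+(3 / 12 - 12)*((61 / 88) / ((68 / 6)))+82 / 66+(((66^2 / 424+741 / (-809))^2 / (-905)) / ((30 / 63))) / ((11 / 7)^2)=-18781251540323818555 / 919942996973808192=-20.42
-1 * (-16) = 16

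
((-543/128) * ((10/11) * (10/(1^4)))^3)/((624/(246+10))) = -22625000/17303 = -1307.58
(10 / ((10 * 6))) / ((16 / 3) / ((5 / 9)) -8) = 5 / 48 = 0.10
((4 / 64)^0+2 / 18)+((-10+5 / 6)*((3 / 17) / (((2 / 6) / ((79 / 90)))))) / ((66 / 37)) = -521 / 408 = -1.28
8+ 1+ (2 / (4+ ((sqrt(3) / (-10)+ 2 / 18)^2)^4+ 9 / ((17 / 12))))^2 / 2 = 14638632178516950351904218965765164063309583817600000000000000000 *sqrt(3) / 329468998405274918450474929404051415763606144024208137443814115758617921+ 2971368722465596033907788159914625199698679434974102696214327041827561289 / 329468998405274918450474929404051415763606144024208137443814115758617921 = 9.02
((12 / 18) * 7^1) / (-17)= -14 / 51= -0.27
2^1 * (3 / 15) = 2 / 5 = 0.40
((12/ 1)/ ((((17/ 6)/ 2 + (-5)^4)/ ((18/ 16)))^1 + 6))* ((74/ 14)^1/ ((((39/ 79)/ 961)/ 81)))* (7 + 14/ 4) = 18429868683/ 98774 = 186586.23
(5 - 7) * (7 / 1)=-14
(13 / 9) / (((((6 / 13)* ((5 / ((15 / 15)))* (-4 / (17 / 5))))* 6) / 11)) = -31603 / 32400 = -0.98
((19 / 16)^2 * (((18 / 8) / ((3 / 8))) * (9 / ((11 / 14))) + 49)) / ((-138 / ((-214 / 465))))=10004393 / 18070272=0.55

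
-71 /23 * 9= -639 /23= -27.78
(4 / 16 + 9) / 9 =37 / 36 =1.03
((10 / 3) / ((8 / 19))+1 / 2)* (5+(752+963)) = 43430 / 3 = 14476.67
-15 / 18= -5 / 6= -0.83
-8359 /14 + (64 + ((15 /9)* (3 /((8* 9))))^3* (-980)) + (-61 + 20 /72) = -388070887 /653184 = -594.12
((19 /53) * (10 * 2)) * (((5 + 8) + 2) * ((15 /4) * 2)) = 42750 /53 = 806.60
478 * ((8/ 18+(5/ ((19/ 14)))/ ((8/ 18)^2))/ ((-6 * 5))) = -6243397/ 20520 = -304.26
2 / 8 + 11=45 / 4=11.25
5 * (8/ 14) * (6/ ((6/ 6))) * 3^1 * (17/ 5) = 1224/ 7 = 174.86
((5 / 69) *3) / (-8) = -5 / 184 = -0.03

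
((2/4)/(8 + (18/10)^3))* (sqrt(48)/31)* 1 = 250* sqrt(3)/53599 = 0.01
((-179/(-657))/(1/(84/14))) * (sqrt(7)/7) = 358 * sqrt(7)/1533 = 0.62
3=3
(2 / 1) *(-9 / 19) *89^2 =-142578 / 19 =-7504.11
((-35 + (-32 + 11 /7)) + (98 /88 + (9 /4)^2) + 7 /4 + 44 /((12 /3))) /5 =-57291 /6160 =-9.30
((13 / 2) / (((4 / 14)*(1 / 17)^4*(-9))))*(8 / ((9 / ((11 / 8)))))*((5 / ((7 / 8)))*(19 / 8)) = -1134632785 / 324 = -3501953.04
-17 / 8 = -2.12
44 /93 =0.47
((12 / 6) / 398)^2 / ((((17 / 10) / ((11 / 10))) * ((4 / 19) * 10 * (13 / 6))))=627 / 175036420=0.00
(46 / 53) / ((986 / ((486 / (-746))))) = -0.00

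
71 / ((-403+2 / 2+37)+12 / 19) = -1349 / 6923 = -0.19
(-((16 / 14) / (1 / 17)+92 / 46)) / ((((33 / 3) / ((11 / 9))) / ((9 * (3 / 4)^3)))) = -9.04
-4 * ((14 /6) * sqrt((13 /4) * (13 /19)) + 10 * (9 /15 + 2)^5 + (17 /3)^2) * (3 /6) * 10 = -27455596 /1125- 910 * sqrt(19) /57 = -24474.56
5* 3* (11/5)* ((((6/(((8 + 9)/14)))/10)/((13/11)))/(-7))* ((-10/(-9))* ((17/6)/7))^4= -148618250/1843096437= -0.08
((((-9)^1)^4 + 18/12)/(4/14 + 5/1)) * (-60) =-2756250/37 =-74493.24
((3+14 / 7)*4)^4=160000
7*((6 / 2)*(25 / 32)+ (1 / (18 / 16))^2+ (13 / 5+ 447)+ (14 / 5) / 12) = 8218637 / 2592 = 3170.77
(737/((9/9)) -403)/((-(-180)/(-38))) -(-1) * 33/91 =-287258/4095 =-70.15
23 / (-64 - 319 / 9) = -207 / 895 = -0.23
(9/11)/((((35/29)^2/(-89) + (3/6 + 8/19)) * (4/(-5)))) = -12799179/11321926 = -1.13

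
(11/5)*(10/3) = 7.33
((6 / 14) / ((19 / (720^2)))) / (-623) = -1555200 / 82859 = -18.77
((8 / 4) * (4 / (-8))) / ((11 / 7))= -7 / 11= -0.64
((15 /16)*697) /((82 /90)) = 11475 /16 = 717.19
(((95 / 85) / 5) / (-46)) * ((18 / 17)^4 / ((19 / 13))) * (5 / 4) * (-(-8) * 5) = -6823440 / 32656711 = -0.21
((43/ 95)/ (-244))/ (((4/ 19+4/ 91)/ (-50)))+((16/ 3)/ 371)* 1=4526945/ 11949168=0.38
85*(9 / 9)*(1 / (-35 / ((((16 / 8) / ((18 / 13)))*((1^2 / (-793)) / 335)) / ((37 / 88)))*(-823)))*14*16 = -47872 / 5600395665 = -0.00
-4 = -4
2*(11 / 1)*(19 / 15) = 418 / 15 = 27.87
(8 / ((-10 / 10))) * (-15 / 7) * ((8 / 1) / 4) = 240 / 7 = 34.29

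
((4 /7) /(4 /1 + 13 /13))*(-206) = -824 /35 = -23.54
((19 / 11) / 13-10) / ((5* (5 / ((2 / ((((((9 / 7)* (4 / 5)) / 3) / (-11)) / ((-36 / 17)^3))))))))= -4517856 / 18785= -240.50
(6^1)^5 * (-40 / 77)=-311040 / 77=-4039.48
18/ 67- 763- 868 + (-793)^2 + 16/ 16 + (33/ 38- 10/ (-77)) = 122961515573/ 196042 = 627220.27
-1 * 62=-62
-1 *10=-10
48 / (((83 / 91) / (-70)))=-305760 / 83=-3683.86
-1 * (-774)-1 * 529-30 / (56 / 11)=6695 / 28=239.11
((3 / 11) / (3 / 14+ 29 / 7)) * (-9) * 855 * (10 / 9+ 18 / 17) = -11922120 / 11407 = -1045.16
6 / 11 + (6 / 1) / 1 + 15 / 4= 453 / 44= 10.30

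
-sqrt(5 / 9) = -sqrt(5) / 3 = -0.75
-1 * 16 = -16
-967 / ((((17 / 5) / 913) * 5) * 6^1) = -882871 / 102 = -8655.60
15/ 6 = 5/ 2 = 2.50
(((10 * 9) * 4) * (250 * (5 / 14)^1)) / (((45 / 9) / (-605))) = -27225000 / 7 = -3889285.71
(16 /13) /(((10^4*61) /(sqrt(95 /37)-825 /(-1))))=sqrt(3515) /18338125 + 33 /19825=0.00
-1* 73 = -73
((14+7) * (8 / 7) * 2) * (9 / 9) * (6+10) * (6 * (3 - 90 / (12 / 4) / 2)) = -55296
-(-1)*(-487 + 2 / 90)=-21914 / 45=-486.98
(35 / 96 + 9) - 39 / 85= 8.91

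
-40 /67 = -0.60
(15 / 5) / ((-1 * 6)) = -1 / 2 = -0.50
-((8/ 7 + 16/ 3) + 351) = -7507/ 21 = -357.48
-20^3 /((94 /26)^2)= -1352000 /2209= -612.04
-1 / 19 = -0.05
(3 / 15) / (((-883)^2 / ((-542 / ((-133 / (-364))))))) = -28184 / 74070455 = -0.00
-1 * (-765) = 765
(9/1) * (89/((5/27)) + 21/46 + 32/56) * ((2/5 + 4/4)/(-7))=-6978789/8050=-866.93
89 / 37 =2.41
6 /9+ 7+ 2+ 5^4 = 1904 /3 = 634.67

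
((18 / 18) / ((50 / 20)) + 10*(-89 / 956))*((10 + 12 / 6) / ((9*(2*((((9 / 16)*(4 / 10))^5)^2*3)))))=-98566144000000000 / 277780490613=-354834.65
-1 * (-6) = 6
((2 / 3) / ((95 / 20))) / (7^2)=8 / 2793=0.00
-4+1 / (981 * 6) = -23543 / 5886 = -4.00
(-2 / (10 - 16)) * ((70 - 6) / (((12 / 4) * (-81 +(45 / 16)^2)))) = -16384 / 168399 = -0.10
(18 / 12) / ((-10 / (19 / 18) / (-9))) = 57 / 40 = 1.42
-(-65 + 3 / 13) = 842 / 13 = 64.77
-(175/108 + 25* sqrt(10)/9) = -25* sqrt(10)/9-175/108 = -10.40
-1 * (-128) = 128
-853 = -853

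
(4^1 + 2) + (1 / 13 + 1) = 92 / 13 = 7.08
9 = 9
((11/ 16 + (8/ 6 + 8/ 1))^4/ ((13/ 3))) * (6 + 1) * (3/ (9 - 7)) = 28822722019/ 1179648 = 24433.32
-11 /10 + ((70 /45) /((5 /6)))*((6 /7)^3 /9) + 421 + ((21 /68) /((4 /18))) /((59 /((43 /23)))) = 3798755211 /9043048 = 420.07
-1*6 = -6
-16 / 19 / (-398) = 8 / 3781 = 0.00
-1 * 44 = -44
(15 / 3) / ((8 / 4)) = 5 / 2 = 2.50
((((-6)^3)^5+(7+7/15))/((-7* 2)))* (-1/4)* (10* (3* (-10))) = 17631936921320/7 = 2518848131617.14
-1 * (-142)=142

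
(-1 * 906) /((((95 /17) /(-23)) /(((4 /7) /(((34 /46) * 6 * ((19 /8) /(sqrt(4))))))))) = 5112256 /12635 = 404.61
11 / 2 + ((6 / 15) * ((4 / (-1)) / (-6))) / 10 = 829 / 150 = 5.53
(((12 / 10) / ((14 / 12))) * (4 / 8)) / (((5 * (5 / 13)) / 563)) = 131742 / 875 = 150.56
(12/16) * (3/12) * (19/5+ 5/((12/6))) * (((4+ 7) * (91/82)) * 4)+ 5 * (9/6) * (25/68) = 3369963/55760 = 60.44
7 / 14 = 1 / 2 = 0.50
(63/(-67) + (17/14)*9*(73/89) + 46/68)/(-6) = -3086767/2128791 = -1.45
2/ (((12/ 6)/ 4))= 4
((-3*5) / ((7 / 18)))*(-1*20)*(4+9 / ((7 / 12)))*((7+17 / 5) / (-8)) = -954720 / 49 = -19484.08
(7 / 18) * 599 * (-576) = -134176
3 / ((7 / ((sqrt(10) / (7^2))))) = 3 * sqrt(10) / 343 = 0.03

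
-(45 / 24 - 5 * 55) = 2185 / 8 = 273.12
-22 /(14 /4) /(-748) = 1 /119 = 0.01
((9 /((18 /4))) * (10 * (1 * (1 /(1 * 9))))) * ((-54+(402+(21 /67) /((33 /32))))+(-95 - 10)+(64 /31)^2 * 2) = 396353820 /708257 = 559.62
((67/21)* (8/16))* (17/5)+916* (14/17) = 2712403/3570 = 759.78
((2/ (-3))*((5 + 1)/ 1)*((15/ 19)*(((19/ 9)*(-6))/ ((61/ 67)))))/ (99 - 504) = -536/ 4941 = -0.11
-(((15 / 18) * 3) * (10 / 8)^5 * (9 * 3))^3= -8741007.92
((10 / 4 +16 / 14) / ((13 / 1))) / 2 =51 / 364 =0.14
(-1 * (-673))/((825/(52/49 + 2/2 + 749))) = 24767746/40425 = 612.68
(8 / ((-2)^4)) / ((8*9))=1 / 144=0.01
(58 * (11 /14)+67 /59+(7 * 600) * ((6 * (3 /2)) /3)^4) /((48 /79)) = 559989.37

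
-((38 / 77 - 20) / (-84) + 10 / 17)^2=-2034641449 / 3022580484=-0.67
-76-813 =-889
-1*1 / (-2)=0.50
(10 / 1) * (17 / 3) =170 / 3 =56.67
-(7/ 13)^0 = -1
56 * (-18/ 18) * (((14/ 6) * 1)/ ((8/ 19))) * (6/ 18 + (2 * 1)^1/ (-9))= -931/ 27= -34.48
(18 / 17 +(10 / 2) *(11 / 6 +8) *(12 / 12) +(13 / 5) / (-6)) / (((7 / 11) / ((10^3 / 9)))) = 27933400 / 3213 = 8693.87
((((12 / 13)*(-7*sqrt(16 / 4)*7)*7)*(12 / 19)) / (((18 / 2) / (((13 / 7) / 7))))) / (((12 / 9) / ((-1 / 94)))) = 84 / 893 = 0.09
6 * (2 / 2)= 6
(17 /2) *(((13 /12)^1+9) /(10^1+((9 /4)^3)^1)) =16456 /4107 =4.01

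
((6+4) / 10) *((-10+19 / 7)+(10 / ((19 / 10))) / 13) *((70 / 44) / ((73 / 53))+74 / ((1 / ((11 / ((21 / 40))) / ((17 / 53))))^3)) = -17930829659809164786955 / 126341253820782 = -141923790.67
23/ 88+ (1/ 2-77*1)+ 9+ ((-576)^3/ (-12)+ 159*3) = 1401457883/ 88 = 15925657.76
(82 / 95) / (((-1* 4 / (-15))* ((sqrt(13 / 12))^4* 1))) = 2.76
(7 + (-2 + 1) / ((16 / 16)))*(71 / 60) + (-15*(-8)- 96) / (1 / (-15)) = -3529 / 10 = -352.90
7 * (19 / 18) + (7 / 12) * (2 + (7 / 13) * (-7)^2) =11207 / 468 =23.95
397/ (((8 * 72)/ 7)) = 4.82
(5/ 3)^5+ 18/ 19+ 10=109919/ 4617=23.81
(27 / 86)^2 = 0.10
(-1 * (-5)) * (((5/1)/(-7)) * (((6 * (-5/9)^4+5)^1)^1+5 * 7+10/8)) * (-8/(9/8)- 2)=1360.86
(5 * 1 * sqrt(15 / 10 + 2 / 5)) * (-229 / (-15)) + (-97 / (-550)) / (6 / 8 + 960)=194 / 1056825 + 229 * sqrt(190) / 30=105.22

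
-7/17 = -0.41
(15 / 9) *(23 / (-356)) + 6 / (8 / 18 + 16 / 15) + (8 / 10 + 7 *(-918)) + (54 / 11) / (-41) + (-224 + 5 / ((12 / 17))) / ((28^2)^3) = -126691790855867599949 / 19729446810501120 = -6421.46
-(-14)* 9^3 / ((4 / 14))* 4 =142884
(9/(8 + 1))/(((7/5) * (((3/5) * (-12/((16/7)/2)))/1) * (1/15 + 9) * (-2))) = 125/19992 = 0.01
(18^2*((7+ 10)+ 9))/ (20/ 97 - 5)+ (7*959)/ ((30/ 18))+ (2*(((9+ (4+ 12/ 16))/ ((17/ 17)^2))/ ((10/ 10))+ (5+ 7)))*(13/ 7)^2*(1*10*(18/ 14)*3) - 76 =480913954/ 53165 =9045.69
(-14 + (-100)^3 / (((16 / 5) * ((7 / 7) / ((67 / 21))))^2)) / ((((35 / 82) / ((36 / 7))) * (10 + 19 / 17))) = -2444435207474 / 2268945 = -1077344.41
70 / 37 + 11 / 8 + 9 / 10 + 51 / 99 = 228671 / 48840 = 4.68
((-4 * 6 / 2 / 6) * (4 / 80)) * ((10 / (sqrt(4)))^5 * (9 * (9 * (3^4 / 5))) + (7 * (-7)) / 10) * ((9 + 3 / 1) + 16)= -287043407 / 25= -11481736.28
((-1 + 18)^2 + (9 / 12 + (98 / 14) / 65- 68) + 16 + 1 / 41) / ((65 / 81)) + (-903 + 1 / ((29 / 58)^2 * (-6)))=-1262246911 / 2078700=-607.23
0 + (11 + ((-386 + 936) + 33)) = 594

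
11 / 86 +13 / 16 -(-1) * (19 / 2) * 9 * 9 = 530063 / 688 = 770.44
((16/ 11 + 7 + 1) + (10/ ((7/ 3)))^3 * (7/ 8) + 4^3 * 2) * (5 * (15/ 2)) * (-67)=-558845325/ 1078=-518409.39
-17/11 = -1.55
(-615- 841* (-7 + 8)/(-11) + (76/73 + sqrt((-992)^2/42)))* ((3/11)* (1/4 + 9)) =-11977344/8833 + 4588* sqrt(42)/77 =-969.83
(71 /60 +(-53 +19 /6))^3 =-921167317 /8000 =-115145.91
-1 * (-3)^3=27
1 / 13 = 0.08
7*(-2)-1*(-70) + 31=87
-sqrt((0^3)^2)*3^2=0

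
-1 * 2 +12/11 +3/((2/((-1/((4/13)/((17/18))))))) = -2911/528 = -5.51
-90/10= -9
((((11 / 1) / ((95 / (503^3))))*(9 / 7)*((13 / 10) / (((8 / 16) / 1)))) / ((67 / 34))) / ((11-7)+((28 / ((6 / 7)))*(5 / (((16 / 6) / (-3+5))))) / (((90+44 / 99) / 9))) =9066002190750648 / 5871680675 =1544021.67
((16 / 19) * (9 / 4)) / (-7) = -36 / 133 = -0.27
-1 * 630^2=-396900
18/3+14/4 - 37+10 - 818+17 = -1637/2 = -818.50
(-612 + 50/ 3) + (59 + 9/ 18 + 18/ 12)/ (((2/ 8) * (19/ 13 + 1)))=-496.21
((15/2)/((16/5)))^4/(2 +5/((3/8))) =94921875/48234496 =1.97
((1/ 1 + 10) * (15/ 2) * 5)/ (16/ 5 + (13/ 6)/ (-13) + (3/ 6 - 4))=-883.93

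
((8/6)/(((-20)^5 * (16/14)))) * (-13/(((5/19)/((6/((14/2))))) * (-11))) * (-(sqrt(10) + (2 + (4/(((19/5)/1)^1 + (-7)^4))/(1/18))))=83733/29392000000 + 247 * sqrt(10)/176000000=0.00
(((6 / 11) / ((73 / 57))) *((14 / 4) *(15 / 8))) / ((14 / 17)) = 43605 / 12848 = 3.39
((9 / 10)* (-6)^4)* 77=449064 / 5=89812.80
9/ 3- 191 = -188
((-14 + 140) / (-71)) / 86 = -63 / 3053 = -0.02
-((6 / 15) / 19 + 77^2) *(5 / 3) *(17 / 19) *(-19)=9575369 / 57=167988.93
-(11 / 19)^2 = -121 / 361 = -0.34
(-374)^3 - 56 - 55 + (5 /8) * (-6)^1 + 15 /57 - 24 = -3975845949 /76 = -52313762.49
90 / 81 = 1.11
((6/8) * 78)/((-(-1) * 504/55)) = 715/112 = 6.38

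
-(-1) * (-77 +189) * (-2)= -224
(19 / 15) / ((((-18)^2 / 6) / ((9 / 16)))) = 19 / 1440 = 0.01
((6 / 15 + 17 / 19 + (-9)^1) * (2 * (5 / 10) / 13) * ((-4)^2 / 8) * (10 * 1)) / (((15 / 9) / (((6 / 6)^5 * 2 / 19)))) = -17568 / 23465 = -0.75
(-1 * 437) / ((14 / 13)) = -5681 / 14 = -405.79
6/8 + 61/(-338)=385/676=0.57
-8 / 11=-0.73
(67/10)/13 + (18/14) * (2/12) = 0.73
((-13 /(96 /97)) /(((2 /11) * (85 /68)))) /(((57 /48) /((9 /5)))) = -41613 /475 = -87.61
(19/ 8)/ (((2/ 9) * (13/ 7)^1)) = 1197/ 208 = 5.75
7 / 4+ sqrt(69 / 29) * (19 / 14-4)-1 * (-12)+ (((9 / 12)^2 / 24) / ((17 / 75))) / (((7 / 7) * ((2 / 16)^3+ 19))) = 1011135 / 73508-37 * sqrt(2001) / 406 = 9.68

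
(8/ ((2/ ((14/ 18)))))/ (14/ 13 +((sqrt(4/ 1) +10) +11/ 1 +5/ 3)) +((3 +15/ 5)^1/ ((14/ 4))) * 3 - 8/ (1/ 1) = -14423/ 5271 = -2.74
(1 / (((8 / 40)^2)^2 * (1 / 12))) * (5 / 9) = 12500 / 3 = 4166.67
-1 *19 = -19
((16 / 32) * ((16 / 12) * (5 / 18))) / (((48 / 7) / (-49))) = -1715 / 1296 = -1.32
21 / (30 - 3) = 7 / 9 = 0.78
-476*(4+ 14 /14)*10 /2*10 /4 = -29750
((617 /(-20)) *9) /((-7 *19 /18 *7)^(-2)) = -742766.02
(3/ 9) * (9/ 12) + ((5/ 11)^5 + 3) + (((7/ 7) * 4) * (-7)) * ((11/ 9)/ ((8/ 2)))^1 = -30648241/ 5797836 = -5.29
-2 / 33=-0.06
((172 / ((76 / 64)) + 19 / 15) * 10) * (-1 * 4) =-5844.35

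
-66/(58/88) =-100.14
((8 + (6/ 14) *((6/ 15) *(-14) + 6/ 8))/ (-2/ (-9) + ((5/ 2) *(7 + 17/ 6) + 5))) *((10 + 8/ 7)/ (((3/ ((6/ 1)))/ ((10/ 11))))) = 2327832/ 578347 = 4.02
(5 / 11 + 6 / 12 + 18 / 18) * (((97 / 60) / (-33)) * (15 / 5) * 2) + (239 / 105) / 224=-535371 / 948640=-0.56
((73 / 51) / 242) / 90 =73 / 1110780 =0.00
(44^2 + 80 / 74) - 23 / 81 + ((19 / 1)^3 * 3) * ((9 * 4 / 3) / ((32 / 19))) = 3561584981 / 23976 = 148547.92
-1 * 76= -76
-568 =-568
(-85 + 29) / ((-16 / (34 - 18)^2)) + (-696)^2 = 485312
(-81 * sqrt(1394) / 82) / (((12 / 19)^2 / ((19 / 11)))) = -61731 * sqrt(1394) / 14432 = -159.70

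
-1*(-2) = 2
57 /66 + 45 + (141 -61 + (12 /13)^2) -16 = 411641 /3718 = 110.72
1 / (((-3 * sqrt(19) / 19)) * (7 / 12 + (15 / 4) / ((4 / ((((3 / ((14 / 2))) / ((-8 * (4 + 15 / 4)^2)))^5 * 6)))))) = -55101970477145289628 * sqrt(19) / 96428448335003731969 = -2.49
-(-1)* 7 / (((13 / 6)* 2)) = 21 / 13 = 1.62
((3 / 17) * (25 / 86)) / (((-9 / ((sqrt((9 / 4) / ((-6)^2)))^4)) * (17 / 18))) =-75 / 3181312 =-0.00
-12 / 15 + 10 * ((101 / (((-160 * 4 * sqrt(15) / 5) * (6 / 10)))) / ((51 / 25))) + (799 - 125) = 3366 / 5 - 12625 * sqrt(15) / 29376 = 671.54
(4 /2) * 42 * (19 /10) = 159.60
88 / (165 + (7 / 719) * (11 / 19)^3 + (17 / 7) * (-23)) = 3037878536 / 3767823663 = 0.81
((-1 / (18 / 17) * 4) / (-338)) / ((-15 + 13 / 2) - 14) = -34 / 68445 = -0.00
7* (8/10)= 28/5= 5.60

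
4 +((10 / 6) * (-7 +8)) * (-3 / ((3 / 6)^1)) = -6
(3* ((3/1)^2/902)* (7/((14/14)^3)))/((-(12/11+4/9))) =-1701/12464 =-0.14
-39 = -39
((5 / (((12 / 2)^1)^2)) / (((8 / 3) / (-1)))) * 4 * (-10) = 25 / 12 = 2.08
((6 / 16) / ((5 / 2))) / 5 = 3 / 100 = 0.03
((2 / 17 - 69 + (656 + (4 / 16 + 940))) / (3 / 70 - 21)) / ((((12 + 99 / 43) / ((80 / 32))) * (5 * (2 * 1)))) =-31262161 / 24539976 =-1.27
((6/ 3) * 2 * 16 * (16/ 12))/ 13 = 256/ 39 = 6.56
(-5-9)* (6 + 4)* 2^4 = -2240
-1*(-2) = 2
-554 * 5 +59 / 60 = -166141 / 60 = -2769.02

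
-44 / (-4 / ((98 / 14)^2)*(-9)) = -539 / 9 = -59.89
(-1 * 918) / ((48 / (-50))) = 3825 / 4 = 956.25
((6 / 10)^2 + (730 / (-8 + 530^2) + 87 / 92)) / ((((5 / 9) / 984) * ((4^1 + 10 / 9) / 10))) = 4210352222994 / 928699175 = 4533.60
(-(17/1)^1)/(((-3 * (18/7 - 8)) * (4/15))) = -595/152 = -3.91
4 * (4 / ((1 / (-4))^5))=-16384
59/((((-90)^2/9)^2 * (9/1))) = 59/7290000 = 0.00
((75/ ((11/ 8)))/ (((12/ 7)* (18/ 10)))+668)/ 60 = 33941/ 2970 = 11.43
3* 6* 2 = 36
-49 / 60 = -0.82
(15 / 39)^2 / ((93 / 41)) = 1025 / 15717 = 0.07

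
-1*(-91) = 91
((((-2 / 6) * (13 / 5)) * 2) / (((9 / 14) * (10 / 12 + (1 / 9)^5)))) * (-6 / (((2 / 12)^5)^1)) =74282697216 / 492085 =150955.01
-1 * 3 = -3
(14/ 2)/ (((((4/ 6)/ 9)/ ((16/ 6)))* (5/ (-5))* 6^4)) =-7/ 36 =-0.19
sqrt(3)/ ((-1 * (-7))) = sqrt(3)/ 7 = 0.25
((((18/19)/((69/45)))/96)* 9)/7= 405/48944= 0.01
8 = 8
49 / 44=1.11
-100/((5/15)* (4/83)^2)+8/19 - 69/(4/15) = -4918229/38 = -129427.08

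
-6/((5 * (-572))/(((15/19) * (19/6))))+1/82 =409/23452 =0.02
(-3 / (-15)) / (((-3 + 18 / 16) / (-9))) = 24 / 25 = 0.96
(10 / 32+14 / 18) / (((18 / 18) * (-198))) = -0.01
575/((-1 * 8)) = -575/8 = -71.88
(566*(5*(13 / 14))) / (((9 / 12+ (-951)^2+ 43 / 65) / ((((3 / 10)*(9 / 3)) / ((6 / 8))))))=5739240 / 1646012389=0.00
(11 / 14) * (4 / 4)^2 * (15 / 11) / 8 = 15 / 112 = 0.13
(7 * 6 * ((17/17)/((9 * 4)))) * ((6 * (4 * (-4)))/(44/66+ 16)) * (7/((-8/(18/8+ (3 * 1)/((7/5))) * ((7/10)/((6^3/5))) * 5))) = 39852/125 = 318.82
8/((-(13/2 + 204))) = -0.04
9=9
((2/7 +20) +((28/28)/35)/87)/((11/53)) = 3273863/33495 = 97.74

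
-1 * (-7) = 7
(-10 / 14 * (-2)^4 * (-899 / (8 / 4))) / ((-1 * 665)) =-7192 / 931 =-7.73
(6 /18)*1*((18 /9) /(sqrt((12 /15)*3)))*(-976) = -976*sqrt(15) /9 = -420.00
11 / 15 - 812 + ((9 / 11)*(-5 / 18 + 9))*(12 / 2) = -126794 / 165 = -768.45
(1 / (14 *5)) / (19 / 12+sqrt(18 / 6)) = -114 / 2485+72 *sqrt(3) / 2485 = 0.00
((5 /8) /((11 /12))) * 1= 15 /22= 0.68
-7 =-7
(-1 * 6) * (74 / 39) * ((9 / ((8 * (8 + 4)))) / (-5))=111 / 520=0.21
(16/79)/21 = 16/1659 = 0.01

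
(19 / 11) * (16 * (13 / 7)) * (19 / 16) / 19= 247 / 77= 3.21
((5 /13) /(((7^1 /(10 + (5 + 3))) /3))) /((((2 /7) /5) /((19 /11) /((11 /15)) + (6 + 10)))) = 1499175 /1573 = 953.07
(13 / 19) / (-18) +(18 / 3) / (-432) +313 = 428113 / 1368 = 312.95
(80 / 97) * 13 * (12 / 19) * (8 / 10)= 9984 / 1843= 5.42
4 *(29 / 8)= 29 / 2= 14.50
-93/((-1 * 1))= 93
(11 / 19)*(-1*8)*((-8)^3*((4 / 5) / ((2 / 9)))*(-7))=-5677056 / 95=-59758.48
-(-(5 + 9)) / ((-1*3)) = -14 / 3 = -4.67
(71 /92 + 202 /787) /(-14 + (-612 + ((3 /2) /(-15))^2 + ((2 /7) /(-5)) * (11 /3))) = -39092025 /23803158919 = -0.00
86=86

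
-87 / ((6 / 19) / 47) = -25897 / 2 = -12948.50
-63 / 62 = -1.02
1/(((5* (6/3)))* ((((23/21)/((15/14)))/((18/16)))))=81/736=0.11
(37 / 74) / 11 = 1 / 22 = 0.05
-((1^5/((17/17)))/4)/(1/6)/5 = -3/10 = -0.30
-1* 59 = -59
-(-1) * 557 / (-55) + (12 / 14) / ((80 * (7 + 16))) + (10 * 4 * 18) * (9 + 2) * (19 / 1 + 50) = 546469.87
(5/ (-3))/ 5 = -1/ 3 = -0.33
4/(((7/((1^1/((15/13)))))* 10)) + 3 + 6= 4751/525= 9.05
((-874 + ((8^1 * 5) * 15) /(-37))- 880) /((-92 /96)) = 1571952 /851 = 1847.18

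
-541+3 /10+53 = -4877 /10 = -487.70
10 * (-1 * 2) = -20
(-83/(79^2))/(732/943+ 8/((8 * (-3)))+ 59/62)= -14558034/1526529877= -0.01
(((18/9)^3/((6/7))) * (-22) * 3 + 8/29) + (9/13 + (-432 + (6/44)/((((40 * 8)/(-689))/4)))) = -695505819/663520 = -1048.21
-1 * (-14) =14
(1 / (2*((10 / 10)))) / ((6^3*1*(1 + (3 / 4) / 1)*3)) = 1 / 2268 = 0.00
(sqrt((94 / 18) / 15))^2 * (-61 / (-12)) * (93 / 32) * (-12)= -88877 / 1440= -61.72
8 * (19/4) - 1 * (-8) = 46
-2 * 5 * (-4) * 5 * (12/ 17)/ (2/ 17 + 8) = 400/ 23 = 17.39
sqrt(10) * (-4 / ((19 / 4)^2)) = -64 * sqrt(10) / 361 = -0.56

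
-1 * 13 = -13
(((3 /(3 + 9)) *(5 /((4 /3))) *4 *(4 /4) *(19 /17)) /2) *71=20235 /136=148.79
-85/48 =-1.77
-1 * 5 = -5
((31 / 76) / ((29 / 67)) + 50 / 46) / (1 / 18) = 925839 / 25346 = 36.53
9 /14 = 0.64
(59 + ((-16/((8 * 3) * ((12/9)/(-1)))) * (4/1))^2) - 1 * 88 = -25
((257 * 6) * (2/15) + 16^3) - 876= 17128/5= 3425.60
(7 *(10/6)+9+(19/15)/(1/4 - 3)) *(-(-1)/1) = 3334/165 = 20.21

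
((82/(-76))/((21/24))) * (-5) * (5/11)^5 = 2562500/21419783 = 0.12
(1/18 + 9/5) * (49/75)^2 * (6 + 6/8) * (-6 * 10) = -400967/1250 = -320.77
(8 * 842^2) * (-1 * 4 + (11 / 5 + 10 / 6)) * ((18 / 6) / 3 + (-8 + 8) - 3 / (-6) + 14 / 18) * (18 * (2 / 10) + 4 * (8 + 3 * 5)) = -111154211776 / 675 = -164672906.33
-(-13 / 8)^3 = 2197 / 512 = 4.29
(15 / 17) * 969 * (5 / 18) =475 / 2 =237.50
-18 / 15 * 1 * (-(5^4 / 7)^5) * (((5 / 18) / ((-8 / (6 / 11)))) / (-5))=19073486328125 / 739508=25792129.81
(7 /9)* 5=3.89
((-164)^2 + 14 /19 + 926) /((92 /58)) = 333268 /19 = 17540.42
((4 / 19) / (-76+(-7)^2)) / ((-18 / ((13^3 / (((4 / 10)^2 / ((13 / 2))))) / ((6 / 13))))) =9282325 / 110808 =83.77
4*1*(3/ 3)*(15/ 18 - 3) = -8.67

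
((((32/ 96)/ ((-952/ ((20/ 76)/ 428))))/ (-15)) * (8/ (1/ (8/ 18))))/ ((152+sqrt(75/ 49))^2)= 7925197/ 3587403981841457481 - 3920 * sqrt(3)/ 188810735886392499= 0.00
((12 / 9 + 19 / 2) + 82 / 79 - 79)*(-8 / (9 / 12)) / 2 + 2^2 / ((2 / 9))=267350 / 711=376.02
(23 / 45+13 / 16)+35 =26153 / 720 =36.32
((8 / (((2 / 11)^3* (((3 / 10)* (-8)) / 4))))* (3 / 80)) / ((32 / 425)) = -565675 / 512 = -1104.83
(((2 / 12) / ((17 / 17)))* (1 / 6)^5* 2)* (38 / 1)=19 / 11664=0.00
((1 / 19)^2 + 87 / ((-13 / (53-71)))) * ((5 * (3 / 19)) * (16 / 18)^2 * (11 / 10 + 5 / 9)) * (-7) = -18868754464 / 21667581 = -870.83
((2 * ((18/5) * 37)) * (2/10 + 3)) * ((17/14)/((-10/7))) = -90576/125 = -724.61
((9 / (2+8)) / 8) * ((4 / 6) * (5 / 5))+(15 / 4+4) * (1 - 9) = -2477 / 40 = -61.92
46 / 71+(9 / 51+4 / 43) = 47613 / 51901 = 0.92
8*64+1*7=519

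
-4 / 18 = -2 / 9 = -0.22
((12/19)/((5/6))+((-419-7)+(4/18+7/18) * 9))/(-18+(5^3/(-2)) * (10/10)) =5.21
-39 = -39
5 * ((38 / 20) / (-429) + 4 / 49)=16229 / 42042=0.39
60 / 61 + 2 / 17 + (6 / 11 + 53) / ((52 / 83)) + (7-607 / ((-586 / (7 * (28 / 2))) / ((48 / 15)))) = 418.41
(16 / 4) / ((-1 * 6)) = -2 / 3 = -0.67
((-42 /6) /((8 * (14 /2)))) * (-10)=1.25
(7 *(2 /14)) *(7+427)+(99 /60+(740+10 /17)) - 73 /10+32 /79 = 31408561 /26860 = 1169.34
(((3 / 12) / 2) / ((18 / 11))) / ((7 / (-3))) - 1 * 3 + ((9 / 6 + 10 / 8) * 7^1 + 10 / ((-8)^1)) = 14.97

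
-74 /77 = -0.96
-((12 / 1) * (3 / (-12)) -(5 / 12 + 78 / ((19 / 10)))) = 10139 / 228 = 44.47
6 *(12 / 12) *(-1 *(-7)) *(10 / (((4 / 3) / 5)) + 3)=1701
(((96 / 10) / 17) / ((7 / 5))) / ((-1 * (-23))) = 48 / 2737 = 0.02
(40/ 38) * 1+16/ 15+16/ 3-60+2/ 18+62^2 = 3241787/ 855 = 3791.56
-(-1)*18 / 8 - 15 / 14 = 33 / 28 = 1.18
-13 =-13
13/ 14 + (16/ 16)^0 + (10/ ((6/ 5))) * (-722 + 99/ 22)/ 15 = -24991/ 63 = -396.68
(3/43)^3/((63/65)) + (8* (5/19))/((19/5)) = 111380195/200914189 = 0.55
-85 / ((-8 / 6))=255 / 4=63.75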